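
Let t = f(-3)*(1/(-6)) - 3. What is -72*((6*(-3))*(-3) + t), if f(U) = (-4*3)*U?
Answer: -3240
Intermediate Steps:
f(U) = -12*U
t = -9 (t = (-12*(-3))*(1/(-6)) - 3 = 36*(1*(-⅙)) - 3 = 36*(-⅙) - 3 = -6 - 3 = -9)
-72*((6*(-3))*(-3) + t) = -72*((6*(-3))*(-3) - 9) = -72*(-18*(-3) - 9) = -72*(54 - 9) = -72*45 = -3240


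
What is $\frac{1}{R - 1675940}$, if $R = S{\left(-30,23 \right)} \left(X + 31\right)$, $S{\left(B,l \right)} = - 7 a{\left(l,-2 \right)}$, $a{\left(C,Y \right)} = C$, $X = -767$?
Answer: $- \frac{1}{1557444} \approx -6.4208 \cdot 10^{-7}$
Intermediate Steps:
$S{\left(B,l \right)} = - 7 l$
$R = 118496$ ($R = \left(-7\right) 23 \left(-767 + 31\right) = \left(-161\right) \left(-736\right) = 118496$)
$\frac{1}{R - 1675940} = \frac{1}{118496 - 1675940} = \frac{1}{-1557444} = - \frac{1}{1557444}$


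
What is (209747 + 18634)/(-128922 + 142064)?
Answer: 228381/13142 ≈ 17.378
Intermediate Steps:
(209747 + 18634)/(-128922 + 142064) = 228381/13142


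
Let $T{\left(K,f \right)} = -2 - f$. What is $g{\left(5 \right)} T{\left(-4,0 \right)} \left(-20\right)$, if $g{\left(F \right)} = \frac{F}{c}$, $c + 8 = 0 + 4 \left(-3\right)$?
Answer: $-10$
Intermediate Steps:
$c = -20$ ($c = -8 + \left(0 + 4 \left(-3\right)\right) = -8 + \left(0 - 12\right) = -8 - 12 = -20$)
$g{\left(F \right)} = - \frac{F}{20}$ ($g{\left(F \right)} = \frac{F}{-20} = F \left(- \frac{1}{20}\right) = - \frac{F}{20}$)
$g{\left(5 \right)} T{\left(-4,0 \right)} \left(-20\right) = \left(- \frac{1}{20}\right) 5 \left(-2 - 0\right) \left(-20\right) = - \frac{-2 + 0}{4} \left(-20\right) = \left(- \frac{1}{4}\right) \left(-2\right) \left(-20\right) = \frac{1}{2} \left(-20\right) = -10$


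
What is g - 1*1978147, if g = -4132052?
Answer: -6110199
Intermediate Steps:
g - 1*1978147 = -4132052 - 1*1978147 = -4132052 - 1978147 = -6110199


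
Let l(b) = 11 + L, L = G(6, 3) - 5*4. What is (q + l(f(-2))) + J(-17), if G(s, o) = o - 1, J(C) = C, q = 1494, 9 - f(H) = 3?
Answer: 1470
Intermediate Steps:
f(H) = 6 (f(H) = 9 - 1*3 = 9 - 3 = 6)
G(s, o) = -1 + o
L = -18 (L = (-1 + 3) - 5*4 = 2 - 20 = -18)
l(b) = -7 (l(b) = 11 - 18 = -7)
(q + l(f(-2))) + J(-17) = (1494 - 7) - 17 = 1487 - 17 = 1470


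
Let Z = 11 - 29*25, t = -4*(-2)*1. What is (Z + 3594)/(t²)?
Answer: 45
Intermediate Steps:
t = 8 (t = 8*1 = 8)
Z = -714 (Z = 11 - 725 = -714)
(Z + 3594)/(t²) = (-714 + 3594)/(8²) = 2880/64 = 2880*(1/64) = 45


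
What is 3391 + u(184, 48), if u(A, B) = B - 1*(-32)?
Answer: 3471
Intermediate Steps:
u(A, B) = 32 + B (u(A, B) = B + 32 = 32 + B)
3391 + u(184, 48) = 3391 + (32 + 48) = 3391 + 80 = 3471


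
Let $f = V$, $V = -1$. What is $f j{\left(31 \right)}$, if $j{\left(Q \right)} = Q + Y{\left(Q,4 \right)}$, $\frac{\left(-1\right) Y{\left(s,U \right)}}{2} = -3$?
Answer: $-37$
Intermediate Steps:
$Y{\left(s,U \right)} = 6$ ($Y{\left(s,U \right)} = \left(-2\right) \left(-3\right) = 6$)
$j{\left(Q \right)} = 6 + Q$ ($j{\left(Q \right)} = Q + 6 = 6 + Q$)
$f = -1$
$f j{\left(31 \right)} = - (6 + 31) = \left(-1\right) 37 = -37$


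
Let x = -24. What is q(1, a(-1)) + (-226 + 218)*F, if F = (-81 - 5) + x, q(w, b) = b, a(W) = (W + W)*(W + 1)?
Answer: 880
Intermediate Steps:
a(W) = 2*W*(1 + W) (a(W) = (2*W)*(1 + W) = 2*W*(1 + W))
F = -110 (F = (-81 - 5) - 24 = -86 - 24 = -110)
q(1, a(-1)) + (-226 + 218)*F = 2*(-1)*(1 - 1) + (-226 + 218)*(-110) = 2*(-1)*0 - 8*(-110) = 0 + 880 = 880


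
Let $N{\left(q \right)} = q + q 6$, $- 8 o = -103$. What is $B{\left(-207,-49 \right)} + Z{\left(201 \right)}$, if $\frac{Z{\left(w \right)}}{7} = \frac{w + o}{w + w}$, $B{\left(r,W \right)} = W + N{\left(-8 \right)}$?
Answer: $- \frac{325703}{3216} \approx -101.28$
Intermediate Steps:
$o = \frac{103}{8}$ ($o = \left(- \frac{1}{8}\right) \left(-103\right) = \frac{103}{8} \approx 12.875$)
$N{\left(q \right)} = 7 q$ ($N{\left(q \right)} = q + 6 q = 7 q$)
$B{\left(r,W \right)} = -56 + W$ ($B{\left(r,W \right)} = W + 7 \left(-8\right) = W - 56 = -56 + W$)
$Z{\left(w \right)} = \frac{7 \left(\frac{103}{8} + w\right)}{2 w}$ ($Z{\left(w \right)} = 7 \frac{w + \frac{103}{8}}{w + w} = 7 \frac{\frac{103}{8} + w}{2 w} = \frac{7 \left(\frac{103}{8} + w\right)}{2 w}$)
$B{\left(-207,-49 \right)} + Z{\left(201 \right)} = \left(-56 - 49\right) + \frac{7 \left(103 + 8 \cdot 201\right)}{16 \cdot 201} = -105 + \frac{7}{16} \cdot \frac{1}{201} \left(103 + 1608\right) = -105 + \frac{7}{16} \cdot \frac{1}{201} \cdot 1711 = -105 + \frac{11977}{3216} = - \frac{325703}{3216}$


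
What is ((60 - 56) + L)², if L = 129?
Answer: 17689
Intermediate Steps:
((60 - 56) + L)² = ((60 - 56) + 129)² = (4 + 129)² = 133² = 17689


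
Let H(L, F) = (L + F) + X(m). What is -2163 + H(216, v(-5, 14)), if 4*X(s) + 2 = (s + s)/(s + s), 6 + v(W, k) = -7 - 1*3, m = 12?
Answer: -7853/4 ≈ -1963.3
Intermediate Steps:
v(W, k) = -16 (v(W, k) = -6 + (-7 - 1*3) = -6 + (-7 - 3) = -6 - 10 = -16)
X(s) = -1/4 (X(s) = -1/2 + ((s + s)/(s + s))/4 = -1/2 + ((2*s)/((2*s)))/4 = -1/2 + ((2*s)*(1/(2*s)))/4 = -1/2 + (1/4)*1 = -1/2 + 1/4 = -1/4)
H(L, F) = -1/4 + F + L (H(L, F) = (L + F) - 1/4 = (F + L) - 1/4 = -1/4 + F + L)
-2163 + H(216, v(-5, 14)) = -2163 + (-1/4 - 16 + 216) = -2163 + 799/4 = -7853/4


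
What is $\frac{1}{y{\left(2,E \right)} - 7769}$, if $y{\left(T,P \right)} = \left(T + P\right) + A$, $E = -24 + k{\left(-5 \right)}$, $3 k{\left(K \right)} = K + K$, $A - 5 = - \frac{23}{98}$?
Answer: $- \frac{294}{2290133} \approx -0.00012838$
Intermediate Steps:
$A = \frac{467}{98}$ ($A = 5 - \frac{23}{98} = \frac{467}{98} \approx 4.7653$)
$k{\left(K \right)} = \frac{2 K}{3}$ ($k{\left(K \right)} = \frac{K + K}{3} = \frac{2 K}{3}$)
$E = - \frac{82}{3}$ ($E = -24 + \frac{2}{3} \left(-5\right) = -24 - \frac{10}{3} = - \frac{82}{3} \approx -27.333$)
$y{\left(T,P \right)} = \frac{467}{98} + P + T$ ($y{\left(T,P \right)} = \left(T + P\right) + \frac{467}{98} = \left(P + T\right) + \frac{467}{98} = \frac{467}{98} + P + T$)
$\frac{1}{y{\left(2,E \right)} - 7769} = \frac{1}{\left(\frac{467}{98} - \frac{82}{3} + 2\right) - 7769} = \frac{1}{- \frac{6047}{294} - 7769} = \frac{1}{- \frac{2290133}{294}} = - \frac{294}{2290133}$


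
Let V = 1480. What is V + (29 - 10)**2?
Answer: 1841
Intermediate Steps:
V + (29 - 10)**2 = 1480 + (29 - 10)**2 = 1480 + 19**2 = 1480 + 361 = 1841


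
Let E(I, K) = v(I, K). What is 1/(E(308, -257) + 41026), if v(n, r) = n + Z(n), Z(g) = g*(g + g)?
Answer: 1/231062 ≈ 4.3278e-6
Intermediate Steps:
Z(g) = 2*g**2 (Z(g) = g*(2*g) = 2*g**2)
v(n, r) = n + 2*n**2
E(I, K) = I*(1 + 2*I)
1/(E(308, -257) + 41026) = 1/(308*(1 + 2*308) + 41026) = 1/(308*(1 + 616) + 41026) = 1/(308*617 + 41026) = 1/(190036 + 41026) = 1/231062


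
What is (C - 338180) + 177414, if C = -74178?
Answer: -234944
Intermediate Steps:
(C - 338180) + 177414 = (-74178 - 338180) + 177414 = -412358 + 177414 = -234944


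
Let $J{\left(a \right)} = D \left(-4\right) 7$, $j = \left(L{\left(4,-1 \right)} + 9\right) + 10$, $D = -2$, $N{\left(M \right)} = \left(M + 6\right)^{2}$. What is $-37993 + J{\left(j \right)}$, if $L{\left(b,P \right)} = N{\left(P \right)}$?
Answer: $-37937$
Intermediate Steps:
$N{\left(M \right)} = \left(6 + M\right)^{2}$
$L{\left(b,P \right)} = \left(6 + P\right)^{2}$
$j = 44$ ($j = \left(\left(6 - 1\right)^{2} + 9\right) + 10 = \left(5^{2} + 9\right) + 10 = \left(25 + 9\right) + 10 = 34 + 10 = 44$)
$J{\left(a \right)} = 56$ ($J{\left(a \right)} = \left(-2\right) \left(-4\right) 7 = 8 \cdot 7 = 56$)
$-37993 + J{\left(j \right)} = -37993 + 56 = -37937$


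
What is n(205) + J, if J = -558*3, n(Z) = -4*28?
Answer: -1786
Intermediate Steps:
n(Z) = -112
J = -1674
n(205) + J = -112 - 1674 = -1786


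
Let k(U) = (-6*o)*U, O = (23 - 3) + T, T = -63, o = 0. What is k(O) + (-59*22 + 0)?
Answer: -1298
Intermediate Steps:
O = -43 (O = (23 - 3) - 63 = 20 - 63 = -43)
k(U) = 0 (k(U) = (-6*0)*U = 0*U = 0)
k(O) + (-59*22 + 0) = 0 + (-59*22 + 0) = 0 + (-1298 + 0) = 0 - 1298 = -1298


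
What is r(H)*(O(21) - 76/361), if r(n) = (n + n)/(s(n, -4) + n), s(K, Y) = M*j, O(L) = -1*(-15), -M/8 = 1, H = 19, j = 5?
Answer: -562/21 ≈ -26.762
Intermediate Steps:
M = -8 (M = -8*1 = -8)
O(L) = 15
s(K, Y) = -40 (s(K, Y) = -8*5 = -40)
r(n) = 2*n/(-40 + n) (r(n) = (n + n)/(-40 + n) = (2*n)/(-40 + n) = 2*n/(-40 + n))
r(H)*(O(21) - 76/361) = (2*19/(-40 + 19))*(15 - 76/361) = (2*19/(-21))*(15 - 76*1/361) = (2*19*(-1/21))*(15 - 4/19) = -38/21*281/19 = -562/21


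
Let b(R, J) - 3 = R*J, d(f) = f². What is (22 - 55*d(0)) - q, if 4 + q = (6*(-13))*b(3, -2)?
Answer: -208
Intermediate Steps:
b(R, J) = 3 + J*R (b(R, J) = 3 + R*J = 3 + J*R)
q = 230 (q = -4 + (6*(-13))*(3 - 2*3) = -4 - 78*(3 - 6) = -4 - 78*(-3) = -4 + 234 = 230)
(22 - 55*d(0)) - q = (22 - 55*0²) - 1*230 = (22 - 55*0) - 230 = (22 + 0) - 230 = 22 - 230 = -208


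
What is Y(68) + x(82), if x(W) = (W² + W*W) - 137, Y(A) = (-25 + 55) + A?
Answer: 13409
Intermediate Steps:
Y(A) = 30 + A
x(W) = -137 + 2*W² (x(W) = (W² + W²) - 137 = 2*W² - 137 = -137 + 2*W²)
Y(68) + x(82) = (30 + 68) + (-137 + 2*82²) = 98 + (-137 + 2*6724) = 98 + (-137 + 13448) = 98 + 13311 = 13409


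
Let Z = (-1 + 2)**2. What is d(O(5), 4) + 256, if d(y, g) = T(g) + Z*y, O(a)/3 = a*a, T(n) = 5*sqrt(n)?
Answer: 341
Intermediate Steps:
Z = 1 (Z = 1**2 = 1)
O(a) = 3*a**2 (O(a) = 3*(a*a) = 3*a**2)
d(y, g) = y + 5*sqrt(g) (d(y, g) = 5*sqrt(g) + 1*y = 5*sqrt(g) + y = y + 5*sqrt(g))
d(O(5), 4) + 256 = (3*5**2 + 5*sqrt(4)) + 256 = (3*25 + 5*2) + 256 = (75 + 10) + 256 = 85 + 256 = 341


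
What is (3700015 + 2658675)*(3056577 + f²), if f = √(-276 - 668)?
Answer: 19429823000770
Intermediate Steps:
f = 4*I*√59 (f = √(-944) = 4*I*√59 ≈ 30.725*I)
(3700015 + 2658675)*(3056577 + f²) = (3700015 + 2658675)*(3056577 + (4*I*√59)²) = 6358690*(3056577 - 944) = 6358690*3055633 = 19429823000770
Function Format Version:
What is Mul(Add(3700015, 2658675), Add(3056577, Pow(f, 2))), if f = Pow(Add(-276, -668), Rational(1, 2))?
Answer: 19429823000770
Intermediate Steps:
f = Mul(4, I, Pow(59, Rational(1, 2))) (f = Pow(-944, Rational(1, 2)) = Mul(4, I, Pow(59, Rational(1, 2))) ≈ Mul(30.725, I))
Mul(Add(3700015, 2658675), Add(3056577, Pow(f, 2))) = Mul(Add(3700015, 2658675), Add(3056577, Pow(Mul(4, I, Pow(59, Rational(1, 2))), 2))) = Mul(6358690, Add(3056577, -944)) = Mul(6358690, 3055633) = 19429823000770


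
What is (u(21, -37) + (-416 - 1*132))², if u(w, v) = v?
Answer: 342225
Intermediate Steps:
(u(21, -37) + (-416 - 1*132))² = (-37 + (-416 - 1*132))² = (-37 + (-416 - 132))² = (-37 - 548)² = (-585)² = 342225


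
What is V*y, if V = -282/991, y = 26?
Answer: -7332/991 ≈ -7.3986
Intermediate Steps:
V = -282/991 (V = -282*1/991 = -282/991 ≈ -0.28456)
V*y = -282/991*26 = -7332/991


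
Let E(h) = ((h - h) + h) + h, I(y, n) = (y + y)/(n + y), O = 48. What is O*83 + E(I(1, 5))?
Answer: 11954/3 ≈ 3984.7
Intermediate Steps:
I(y, n) = 2*y/(n + y) (I(y, n) = (2*y)/(n + y) = 2*y/(n + y))
E(h) = 2*h (E(h) = (0 + h) + h = h + h = 2*h)
O*83 + E(I(1, 5)) = 48*83 + 2*(2*1/(5 + 1)) = 3984 + 2*(2*1/6) = 3984 + 2*(2*1*(⅙)) = 3984 + 2*(⅓) = 3984 + ⅔ = 11954/3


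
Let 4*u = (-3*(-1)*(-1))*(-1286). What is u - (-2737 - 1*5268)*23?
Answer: 370159/2 ≈ 1.8508e+5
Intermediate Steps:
u = 1929/2 (u = ((-3*(-1)*(-1))*(-1286))/4 = ((3*(-1))*(-1286))/4 = (-3*(-1286))/4 = (1/4)*3858 = 1929/2 ≈ 964.50)
u - (-2737 - 1*5268)*23 = 1929/2 - (-2737 - 1*5268)*23 = 1929/2 - (-2737 - 5268)*23 = 1929/2 - (-8005)*23 = 1929/2 - 1*(-184115) = 1929/2 + 184115 = 370159/2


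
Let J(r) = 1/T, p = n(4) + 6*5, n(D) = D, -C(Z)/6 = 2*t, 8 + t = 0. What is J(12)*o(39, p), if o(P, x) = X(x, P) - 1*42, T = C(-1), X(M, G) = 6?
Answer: -3/8 ≈ -0.37500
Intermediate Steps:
t = -8 (t = -8 + 0 = -8)
C(Z) = 96 (C(Z) = -12*(-8) = -6*(-16) = 96)
T = 96
p = 34 (p = 4 + 6*5 = 4 + 30 = 34)
o(P, x) = -36 (o(P, x) = 6 - 1*42 = 6 - 42 = -36)
J(r) = 1/96
J(12)*o(39, p) = (1/96)*(-36) = -3/8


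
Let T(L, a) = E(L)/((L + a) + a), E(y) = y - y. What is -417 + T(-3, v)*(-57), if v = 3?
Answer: -417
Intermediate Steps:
E(y) = 0
T(L, a) = 0 (T(L, a) = 0/((L + a) + a) = 0/(L + 2*a) = 0)
-417 + T(-3, v)*(-57) = -417 + 0*(-57) = -417 + 0 = -417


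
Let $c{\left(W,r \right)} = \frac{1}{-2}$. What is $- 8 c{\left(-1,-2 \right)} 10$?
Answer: $40$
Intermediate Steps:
$c{\left(W,r \right)} = - \frac{1}{2}$
$- 8 c{\left(-1,-2 \right)} 10 = \left(-8\right) \left(- \frac{1}{2}\right) 10 = 4 \cdot 10 = 40$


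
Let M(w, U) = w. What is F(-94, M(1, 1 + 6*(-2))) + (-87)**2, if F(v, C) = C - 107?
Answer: 7463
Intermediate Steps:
F(v, C) = -107 + C
F(-94, M(1, 1 + 6*(-2))) + (-87)**2 = (-107 + 1) + (-87)**2 = -106 + 7569 = 7463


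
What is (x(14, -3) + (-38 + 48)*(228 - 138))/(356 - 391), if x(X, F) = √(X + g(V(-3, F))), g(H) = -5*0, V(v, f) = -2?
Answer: -180/7 - √14/35 ≈ -25.821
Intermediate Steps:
g(H) = 0
x(X, F) = √X (x(X, F) = √(X + 0) = √X)
(x(14, -3) + (-38 + 48)*(228 - 138))/(356 - 391) = (√14 + (-38 + 48)*(228 - 138))/(356 - 391) = (√14 + 10*90)/(-35) = (√14 + 900)*(-1/35) = (900 + √14)*(-1/35) = -180/7 - √14/35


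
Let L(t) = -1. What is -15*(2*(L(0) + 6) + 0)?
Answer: -150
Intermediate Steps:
-15*(2*(L(0) + 6) + 0) = -15*(2*(-1 + 6) + 0) = -15*(2*5 + 0) = -15*(10 + 0) = -15*10 = -150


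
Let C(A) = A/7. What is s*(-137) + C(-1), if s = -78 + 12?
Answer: 63293/7 ≈ 9041.9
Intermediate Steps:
s = -66
C(A) = A/7 (C(A) = A*(1/7) = A/7)
s*(-137) + C(-1) = -66*(-137) + (1/7)*(-1) = 9042 - 1/7 = 63293/7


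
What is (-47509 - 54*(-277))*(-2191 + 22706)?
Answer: -667783765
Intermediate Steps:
(-47509 - 54*(-277))*(-2191 + 22706) = (-47509 + 14958)*20515 = -32551*20515 = -667783765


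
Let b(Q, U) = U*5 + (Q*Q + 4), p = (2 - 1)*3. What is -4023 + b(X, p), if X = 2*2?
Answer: -3988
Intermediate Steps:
X = 4
p = 3 (p = 1*3 = 3)
b(Q, U) = 4 + Q² + 5*U (b(Q, U) = 5*U + (Q² + 4) = 5*U + (4 + Q²) = 4 + Q² + 5*U)
-4023 + b(X, p) = -4023 + (4 + 4² + 5*3) = -4023 + (4 + 16 + 15) = -4023 + 35 = -3988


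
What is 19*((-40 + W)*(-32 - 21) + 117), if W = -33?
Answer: 75734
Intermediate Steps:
19*((-40 + W)*(-32 - 21) + 117) = 19*((-40 - 33)*(-32 - 21) + 117) = 19*(-73*(-53) + 117) = 19*(3869 + 117) = 19*3986 = 75734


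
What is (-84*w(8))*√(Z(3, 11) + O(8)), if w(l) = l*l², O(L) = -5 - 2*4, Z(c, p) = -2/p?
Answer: -43008*I*√1595/11 ≈ -1.5615e+5*I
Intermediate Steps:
O(L) = -13 (O(L) = -5 - 8 = -13)
w(l) = l³
(-84*w(8))*√(Z(3, 11) + O(8)) = (-84*8³)*√(-2/11 - 13) = (-84*512)*√(-2*1/11 - 13) = -43008*√(-2/11 - 13) = -43008*I*√1595/11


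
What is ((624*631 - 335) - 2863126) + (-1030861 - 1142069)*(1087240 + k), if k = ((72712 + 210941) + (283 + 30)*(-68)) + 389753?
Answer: -3779514340377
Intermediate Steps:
k = 652122 (k = (283653 + 313*(-68)) + 389753 = (283653 - 21284) + 389753 = 262369 + 389753 = 652122)
((624*631 - 335) - 2863126) + (-1030861 - 1142069)*(1087240 + k) = ((624*631 - 335) - 2863126) + (-1030861 - 1142069)*(1087240 + 652122) = ((393744 - 335) - 2863126) - 2172930*1739362 = (393409 - 2863126) - 3779511870660 = -2469717 - 3779511870660 = -3779514340377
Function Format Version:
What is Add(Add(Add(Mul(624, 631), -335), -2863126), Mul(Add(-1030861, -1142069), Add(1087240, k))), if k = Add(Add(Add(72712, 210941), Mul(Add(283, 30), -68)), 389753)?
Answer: -3779514340377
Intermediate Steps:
k = 652122 (k = Add(Add(283653, Mul(313, -68)), 389753) = Add(Add(283653, -21284), 389753) = Add(262369, 389753) = 652122)
Add(Add(Add(Mul(624, 631), -335), -2863126), Mul(Add(-1030861, -1142069), Add(1087240, k))) = Add(Add(Add(Mul(624, 631), -335), -2863126), Mul(Add(-1030861, -1142069), Add(1087240, 652122))) = Add(Add(Add(393744, -335), -2863126), Mul(-2172930, 1739362)) = Add(Add(393409, -2863126), -3779511870660) = Add(-2469717, -3779511870660) = -3779514340377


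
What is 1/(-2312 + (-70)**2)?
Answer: 1/2588 ≈ 0.00038640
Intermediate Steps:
1/(-2312 + (-70)**2) = 1/(-2312 + 4900) = 1/2588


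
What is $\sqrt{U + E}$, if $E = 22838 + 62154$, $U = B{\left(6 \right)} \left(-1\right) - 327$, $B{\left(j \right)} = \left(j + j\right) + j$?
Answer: $\sqrt{84647} \approx 290.94$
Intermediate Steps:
$B{\left(j \right)} = 3 j$ ($B{\left(j \right)} = 2 j + j = 3 j$)
$U = -345$ ($U = 3 \cdot 6 \left(-1\right) - 327 = 18 \left(-1\right) - 327 = -18 - 327 = -345$)
$E = 84992$
$\sqrt{U + E} = \sqrt{-345 + 84992} = \sqrt{84647}$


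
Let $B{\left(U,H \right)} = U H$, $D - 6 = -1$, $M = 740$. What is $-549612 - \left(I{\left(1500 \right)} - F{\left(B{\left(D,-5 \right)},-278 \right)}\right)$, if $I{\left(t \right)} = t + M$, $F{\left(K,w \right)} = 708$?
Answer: $-551144$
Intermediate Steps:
$D = 5$ ($D = 6 - 1 = 5$)
$B{\left(U,H \right)} = H U$
$I{\left(t \right)} = 740 + t$ ($I{\left(t \right)} = t + 740 = 740 + t$)
$-549612 - \left(I{\left(1500 \right)} - F{\left(B{\left(D,-5 \right)},-278 \right)}\right) = -549612 - \left(\left(740 + 1500\right) - 708\right) = -549612 - \left(2240 - 708\right) = -549612 - 1532 = -551144$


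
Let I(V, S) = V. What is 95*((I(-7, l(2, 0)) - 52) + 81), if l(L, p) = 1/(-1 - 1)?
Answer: 2090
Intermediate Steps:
l(L, p) = -½ (l(L, p) = 1/(-2) = -½)
95*((I(-7, l(2, 0)) - 52) + 81) = 95*((-7 - 52) + 81) = 95*(-59 + 81) = 95*22 = 2090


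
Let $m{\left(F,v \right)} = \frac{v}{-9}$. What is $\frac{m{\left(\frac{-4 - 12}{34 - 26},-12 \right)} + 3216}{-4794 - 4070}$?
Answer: $- \frac{2413}{6648} \approx -0.36297$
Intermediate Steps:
$m{\left(F,v \right)} = - \frac{v}{9}$ ($m{\left(F,v \right)} = v \left(- \frac{1}{9}\right) = - \frac{v}{9}$)
$\frac{m{\left(\frac{-4 - 12}{34 - 26},-12 \right)} + 3216}{-4794 - 4070} = \frac{\left(- \frac{1}{9}\right) \left(-12\right) + 3216}{-4794 - 4070} = \frac{\frac{4}{3} + 3216}{-8864} = \frac{9652}{3} \left(- \frac{1}{8864}\right) = - \frac{2413}{6648}$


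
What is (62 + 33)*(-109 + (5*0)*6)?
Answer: -10355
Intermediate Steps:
(62 + 33)*(-109 + (5*0)*6) = 95*(-109 + 0*6) = 95*(-109 + 0) = 95*(-109) = -10355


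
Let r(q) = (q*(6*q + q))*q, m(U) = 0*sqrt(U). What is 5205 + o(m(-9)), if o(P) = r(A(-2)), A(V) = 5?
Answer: 6080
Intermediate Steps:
m(U) = 0
r(q) = 7*q**3 (r(q) = (q*(7*q))*q = (7*q**2)*q = 7*q**3)
o(P) = 875 (o(P) = 7*5**3 = 7*125 = 875)
5205 + o(m(-9)) = 5205 + 875 = 6080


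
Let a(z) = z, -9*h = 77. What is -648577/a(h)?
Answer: 5837193/77 ≈ 75808.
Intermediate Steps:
h = -77/9 (h = -⅑*77 = -77/9 ≈ -8.5556)
-648577/a(h) = -648577/(-77/9) = -648577*(-9/77) = 5837193/77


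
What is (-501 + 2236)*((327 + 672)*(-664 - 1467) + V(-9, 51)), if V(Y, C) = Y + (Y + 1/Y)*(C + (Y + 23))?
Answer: -33251677520/9 ≈ -3.6946e+9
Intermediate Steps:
V(Y, C) = Y + (Y + 1/Y)*(23 + C + Y) (V(Y, C) = Y + (Y + 1/Y)*(C + (23 + Y)) = Y + (Y + 1/Y)*(23 + C + Y))
(-501 + 2236)*((327 + 672)*(-664 - 1467) + V(-9, 51)) = (-501 + 2236)*((327 + 672)*(-664 - 1467) + (23 + 51 - 9*(1 + (-9)² + 24*(-9) + 51*(-9)))/(-9)) = 1735*(999*(-2131) - (23 + 51 - 9*(1 + 81 - 216 - 459))/9) = 1735*(-2128869 - (23 + 51 - 9*(-593))/9) = 1735*(-2128869 - (23 + 51 + 5337)/9) = 1735*(-2128869 - ⅑*5411) = 1735*(-2128869 - 5411/9) = 1735*(-19165232/9) = -33251677520/9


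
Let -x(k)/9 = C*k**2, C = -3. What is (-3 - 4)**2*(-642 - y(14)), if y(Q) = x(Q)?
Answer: -290766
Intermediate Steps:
x(k) = 27*k**2 (x(k) = -(-27)*k**2 = 27*k**2)
y(Q) = 27*Q**2
(-3 - 4)**2*(-642 - y(14)) = (-3 - 4)**2*(-642 - 27*14**2) = (-7)**2*(-642 - 27*196) = 49*(-642 - 1*5292) = 49*(-642 - 5292) = 49*(-5934) = -290766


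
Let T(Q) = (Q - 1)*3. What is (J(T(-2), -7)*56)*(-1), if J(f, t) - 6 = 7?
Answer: -728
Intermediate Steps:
T(Q) = -3 + 3*Q (T(Q) = (-1 + Q)*3 = -3 + 3*Q)
J(f, t) = 13 (J(f, t) = 6 + 7 = 13)
(J(T(-2), -7)*56)*(-1) = (13*56)*(-1) = 728*(-1) = -728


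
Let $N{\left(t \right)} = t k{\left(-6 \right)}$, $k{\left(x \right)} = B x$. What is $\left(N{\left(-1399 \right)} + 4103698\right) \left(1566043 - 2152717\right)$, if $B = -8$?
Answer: $-2368136588004$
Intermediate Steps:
$k{\left(x \right)} = - 8 x$
$N{\left(t \right)} = 48 t$ ($N{\left(t \right)} = t \left(\left(-8\right) \left(-6\right)\right) = t 48 = 48 t$)
$\left(N{\left(-1399 \right)} + 4103698\right) \left(1566043 - 2152717\right) = \left(48 \left(-1399\right) + 4103698\right) \left(1566043 - 2152717\right) = \left(-67152 + 4103698\right) \left(-586674\right) = 4036546 \left(-586674\right) = -2368136588004$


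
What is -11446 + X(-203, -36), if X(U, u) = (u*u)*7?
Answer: -2374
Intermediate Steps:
X(U, u) = 7*u**2 (X(U, u) = u**2*7 = 7*u**2)
-11446 + X(-203, -36) = -11446 + 7*(-36)**2 = -11446 + 7*1296 = -11446 + 9072 = -2374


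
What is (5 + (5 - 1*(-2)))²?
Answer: 144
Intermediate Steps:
(5 + (5 - 1*(-2)))² = (5 + (5 + 2))² = (5 + 7)² = 12² = 144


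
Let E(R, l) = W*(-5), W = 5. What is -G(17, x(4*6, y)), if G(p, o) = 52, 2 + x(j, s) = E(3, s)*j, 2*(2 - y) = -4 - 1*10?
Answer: -52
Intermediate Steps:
E(R, l) = -25 (E(R, l) = 5*(-5) = -25)
y = 9 (y = 2 - (-4 - 1*10)/2 = 2 - (-4 - 10)/2 = 2 - ½*(-14) = 2 + 7 = 9)
x(j, s) = -2 - 25*j
-G(17, x(4*6, y)) = -1*52 = -52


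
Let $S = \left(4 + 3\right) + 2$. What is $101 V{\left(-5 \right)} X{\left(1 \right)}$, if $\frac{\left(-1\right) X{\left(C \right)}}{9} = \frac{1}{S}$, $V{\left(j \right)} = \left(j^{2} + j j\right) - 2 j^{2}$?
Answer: $0$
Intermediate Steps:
$V{\left(j \right)} = 0$ ($V{\left(j \right)} = \left(j^{2} + j^{2}\right) - 2 j^{2} = 2 j^{2} - 2 j^{2} = 0$)
$S = 9$ ($S = 7 + 2 = 9$)
$X{\left(C \right)} = -1$ ($X{\left(C \right)} = - \frac{9}{9} = \left(-9\right) \frac{1}{9} = -1$)
$101 V{\left(-5 \right)} X{\left(1 \right)} = 101 \cdot 0 \left(-1\right) = 0 \left(-1\right) = 0$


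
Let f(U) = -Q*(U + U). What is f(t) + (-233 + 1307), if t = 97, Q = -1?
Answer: 1268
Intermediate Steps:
f(U) = 2*U (f(U) = -(-1)*(U + U) = -(-1)*2*U = -(-2)*U = 2*U)
f(t) + (-233 + 1307) = 2*97 + (-233 + 1307) = 194 + 1074 = 1268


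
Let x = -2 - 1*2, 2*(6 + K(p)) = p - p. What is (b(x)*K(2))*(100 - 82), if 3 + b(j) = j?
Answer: 756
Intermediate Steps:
K(p) = -6 (K(p) = -6 + (p - p)/2 = -6 + (½)*0 = -6 + 0 = -6)
x = -4 (x = -2 - 2 = -4)
b(j) = -3 + j
(b(x)*K(2))*(100 - 82) = ((-3 - 4)*(-6))*(100 - 82) = -7*(-6)*18 = 42*18 = 756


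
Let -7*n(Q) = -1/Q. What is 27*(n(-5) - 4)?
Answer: -3807/35 ≈ -108.77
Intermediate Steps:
n(Q) = 1/(7*Q) (n(Q) = -(-1)/(7*Q) = 1/(7*Q))
27*(n(-5) - 4) = 27*((⅐)/(-5) - 4) = 27*((⅐)*(-⅕) - 4) = 27*(-1/35 - 4) = 27*(-141/35) = -3807/35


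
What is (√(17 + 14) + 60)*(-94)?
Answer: -5640 - 94*√31 ≈ -6163.4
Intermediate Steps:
(√(17 + 14) + 60)*(-94) = (√31 + 60)*(-94) = (60 + √31)*(-94) = -5640 - 94*√31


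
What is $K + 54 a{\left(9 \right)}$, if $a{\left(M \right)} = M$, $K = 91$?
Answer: $577$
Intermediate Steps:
$K + 54 a{\left(9 \right)} = 91 + 54 \cdot 9 = 91 + 486 = 577$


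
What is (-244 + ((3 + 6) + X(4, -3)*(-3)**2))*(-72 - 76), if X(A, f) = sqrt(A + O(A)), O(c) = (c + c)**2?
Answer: 34780 - 2664*sqrt(17) ≈ 23796.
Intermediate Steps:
O(c) = 4*c**2 (O(c) = (2*c)**2 = 4*c**2)
X(A, f) = sqrt(A + 4*A**2)
(-244 + ((3 + 6) + X(4, -3)*(-3)**2))*(-72 - 76) = (-244 + ((3 + 6) + sqrt(4*(1 + 4*4))*(-3)**2))*(-72 - 76) = (-244 + (9 + sqrt(4*(1 + 16))*9))*(-148) = (-244 + (9 + sqrt(4*17)*9))*(-148) = (-244 + (9 + sqrt(68)*9))*(-148) = (-244 + (9 + (2*sqrt(17))*9))*(-148) = (-244 + (9 + 18*sqrt(17)))*(-148) = (-235 + 18*sqrt(17))*(-148) = 34780 - 2664*sqrt(17)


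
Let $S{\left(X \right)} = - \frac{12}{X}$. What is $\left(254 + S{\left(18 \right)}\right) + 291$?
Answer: $\frac{1633}{3} \approx 544.33$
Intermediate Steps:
$\left(254 + S{\left(18 \right)}\right) + 291 = \left(254 - \frac{12}{18}\right) + 291 = \left(254 - \frac{2}{3}\right) + 291 = \frac{760}{3} + 291 = \frac{1633}{3}$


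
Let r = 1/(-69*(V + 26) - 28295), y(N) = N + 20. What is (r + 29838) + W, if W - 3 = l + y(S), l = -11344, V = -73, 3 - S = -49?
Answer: 465190587/25052 ≈ 18569.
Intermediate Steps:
S = 52 (S = 3 - 1*(-49) = 3 + 49 = 52)
y(N) = 20 + N
r = -1/25052 (r = 1/(-69*(-73 + 26) - 28295) = 1/(-69*(-47) - 28295) = 1/(3243 - 28295) = 1/(-25052) = -1/25052 ≈ -3.9917e-5)
W = -11269 (W = 3 + (-11344 + (20 + 52)) = 3 + (-11344 + 72) = 3 - 11272 = -11269)
(r + 29838) + W = (-1/25052 + 29838) - 11269 = 747501575/25052 - 11269 = 465190587/25052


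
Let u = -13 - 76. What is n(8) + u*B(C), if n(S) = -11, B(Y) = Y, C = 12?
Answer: -1079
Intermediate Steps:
u = -89
n(8) + u*B(C) = -11 - 89*12 = -11 - 1068 = -1079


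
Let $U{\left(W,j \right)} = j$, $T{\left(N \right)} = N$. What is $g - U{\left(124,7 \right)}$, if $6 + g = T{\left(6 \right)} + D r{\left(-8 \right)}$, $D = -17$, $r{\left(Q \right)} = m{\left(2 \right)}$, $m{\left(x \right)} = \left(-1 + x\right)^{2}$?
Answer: $-24$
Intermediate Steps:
$r{\left(Q \right)} = 1$ ($r{\left(Q \right)} = \left(-1 + 2\right)^{2} = 1^{2} = 1$)
$g = -17$ ($g = -6 + \left(6 - 17\right) = -6 - 11 = -17$)
$g - U{\left(124,7 \right)} = -17 - 7 = -24$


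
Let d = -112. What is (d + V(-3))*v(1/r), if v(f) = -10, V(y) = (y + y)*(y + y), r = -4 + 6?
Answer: 760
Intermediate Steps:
r = 2
V(y) = 4*y² (V(y) = (2*y)*(2*y) = 4*y²)
(d + V(-3))*v(1/r) = (-112 + 4*(-3)²)*(-10) = (-112 + 4*9)*(-10) = (-112 + 36)*(-10) = -76*(-10) = 760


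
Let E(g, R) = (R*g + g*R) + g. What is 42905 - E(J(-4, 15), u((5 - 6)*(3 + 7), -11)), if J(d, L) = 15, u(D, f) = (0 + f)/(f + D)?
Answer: 300120/7 ≈ 42874.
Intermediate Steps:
u(D, f) = f/(D + f)
E(g, R) = g + 2*R*g (E(g, R) = (R*g + R*g) + g = 2*R*g + g = g + 2*R*g)
42905 - E(J(-4, 15), u((5 - 6)*(3 + 7), -11)) = 42905 - 15*(1 + 2*(-11/((5 - 6)*(3 + 7) - 11))) = 42905 - 15*(1 + 2*(-11/(-1*10 - 11))) = 42905 - 15*(1 + 2*(-11/(-10 - 11))) = 42905 - 15*(1 + 2*(-11/(-21))) = 42905 - 15*(1 + 2*(-11*(-1/21))) = 42905 - 15*(1 + 2*(11/21)) = 42905 - 15*(1 + 22/21) = 42905 - 15*43/21 = 42905 - 1*215/7 = 42905 - 215/7 = 300120/7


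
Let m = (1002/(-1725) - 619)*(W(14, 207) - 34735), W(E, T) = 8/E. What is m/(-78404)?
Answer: -86621169519/315576100 ≈ -274.49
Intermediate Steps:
m = 86621169519/4025 (m = (1002/(-1725) - 619)*(8/14 - 34735) = (1002*(-1/1725) - 619)*(8*(1/14) - 34735) = (-334/575 - 619)*(4/7 - 34735) = -356259/575*(-243141/7) = 86621169519/4025 ≈ 2.1521e+7)
m/(-78404) = (86621169519/4025)/(-78404) = (86621169519/4025)*(-1/78404) = -86621169519/315576100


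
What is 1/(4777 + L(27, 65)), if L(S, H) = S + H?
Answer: 1/4869 ≈ 0.00020538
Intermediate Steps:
L(S, H) = H + S
1/(4777 + L(27, 65)) = 1/(4777 + (65 + 27)) = 1/(4777 + 92) = 1/4869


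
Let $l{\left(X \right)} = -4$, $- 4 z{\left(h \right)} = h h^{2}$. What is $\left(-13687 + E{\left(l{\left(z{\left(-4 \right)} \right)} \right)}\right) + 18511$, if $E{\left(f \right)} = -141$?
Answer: $4683$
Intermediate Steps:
$z{\left(h \right)} = - \frac{h^{3}}{4}$ ($z{\left(h \right)} = - \frac{h h^{2}}{4} = - \frac{h^{3}}{4}$)
$\left(-13687 + E{\left(l{\left(z{\left(-4 \right)} \right)} \right)}\right) + 18511 = \left(-13687 - 141\right) + 18511 = -13828 + 18511 = 4683$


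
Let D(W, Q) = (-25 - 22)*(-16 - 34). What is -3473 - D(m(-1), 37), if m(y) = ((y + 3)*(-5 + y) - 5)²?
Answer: -5823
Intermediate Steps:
m(y) = (-5 + (-5 + y)*(3 + y))² (m(y) = ((3 + y)*(-5 + y) - 5)² = ((-5 + y)*(3 + y) - 5)² = (-5 + (-5 + y)*(3 + y))²)
D(W, Q) = 2350 (D(W, Q) = -47*(-50) = 2350)
-3473 - D(m(-1), 37) = -3473 - 1*2350 = -3473 - 2350 = -5823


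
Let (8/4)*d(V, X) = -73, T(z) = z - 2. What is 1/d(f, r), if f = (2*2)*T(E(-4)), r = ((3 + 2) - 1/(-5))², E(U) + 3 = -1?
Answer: -2/73 ≈ -0.027397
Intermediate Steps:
E(U) = -4 (E(U) = -3 - 1 = -4)
T(z) = -2 + z
r = 676/25 (r = (5 - 1*(-⅕))² = (5 + ⅕)² = (26/5)² = 676/25 ≈ 27.040)
f = -24 (f = (2*2)*(-2 - 4) = 4*(-6) = -24)
d(V, X) = -73/2 (d(V, X) = (½)*(-73) = -73/2)
1/d(f, r) = 1/(-73/2) = -2/73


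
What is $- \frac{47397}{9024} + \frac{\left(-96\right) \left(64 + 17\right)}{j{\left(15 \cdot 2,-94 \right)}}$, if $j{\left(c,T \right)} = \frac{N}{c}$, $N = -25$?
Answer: $\frac{140262253}{15040} \approx 9326.0$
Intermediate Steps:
$j{\left(c,T \right)} = - \frac{25}{c}$
$- \frac{47397}{9024} + \frac{\left(-96\right) \left(64 + 17\right)}{j{\left(15 \cdot 2,-94 \right)}} = - \frac{47397}{9024} + \frac{\left(-96\right) \left(64 + 17\right)}{\left(-25\right) \frac{1}{15 \cdot 2}} = \left(-47397\right) \frac{1}{9024} + \frac{\left(-96\right) 81}{\left(-25\right) \frac{1}{30}} = - \frac{15799}{3008} - \frac{7776}{\left(-25\right) \frac{1}{30}} = - \frac{15799}{3008} - \frac{7776}{- \frac{5}{6}} = - \frac{15799}{3008} - - \frac{46656}{5} = - \frac{15799}{3008} + \frac{46656}{5} = \frac{140262253}{15040}$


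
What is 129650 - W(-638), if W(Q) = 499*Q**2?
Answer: -202985306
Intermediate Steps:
129650 - W(-638) = 129650 - 499*(-638)**2 = 129650 - 499*407044 = 129650 - 1*203114956 = 129650 - 203114956 = -202985306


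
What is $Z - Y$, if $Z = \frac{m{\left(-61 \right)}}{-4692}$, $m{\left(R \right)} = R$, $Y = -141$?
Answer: $\frac{661633}{4692} \approx 141.01$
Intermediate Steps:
$Z = \frac{61}{4692}$ ($Z = - \frac{61}{-4692} = \left(-61\right) \left(- \frac{1}{4692}\right) = \frac{61}{4692} \approx 0.013001$)
$Z - Y = \frac{61}{4692} - -141 = \frac{61}{4692} + 141 = \frac{661633}{4692}$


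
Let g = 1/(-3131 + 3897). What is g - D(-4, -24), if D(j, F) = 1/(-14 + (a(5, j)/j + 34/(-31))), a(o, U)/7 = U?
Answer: 23997/192266 ≈ 0.12481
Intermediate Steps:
a(o, U) = 7*U
g = 1/766 ≈ 0.0013055
D(j, F) = -31/251 (D(j, F) = 1/(-14 + ((7*j)/j + 34/(-31))) = 1/(-14 + (7 + 34*(-1/31))) = 1/(-14 + (7 - 34/31)) = 1/(-14 + 183/31) = 1/(-251/31) = -31/251)
g - D(-4, -24) = 1/766 - 1*(-31/251) = 1/766 + 31/251 = 23997/192266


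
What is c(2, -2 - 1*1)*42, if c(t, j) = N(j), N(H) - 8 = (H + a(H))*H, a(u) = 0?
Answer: 714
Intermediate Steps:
N(H) = 8 + H**2 (N(H) = 8 + (H + 0)*H = 8 + H*H = 8 + H**2)
c(t, j) = 8 + j**2
c(2, -2 - 1*1)*42 = (8 + (-2 - 1*1)**2)*42 = (8 + (-2 - 1)**2)*42 = (8 + (-3)**2)*42 = (8 + 9)*42 = 17*42 = 714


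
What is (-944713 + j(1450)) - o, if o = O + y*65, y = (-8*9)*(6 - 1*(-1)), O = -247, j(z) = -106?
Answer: -911812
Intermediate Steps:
y = -504 (y = -72*(6 + 1) = -72*7 = -504)
o = -33007 (o = -247 - 504*65 = -247 - 32760 = -33007)
(-944713 + j(1450)) - o = (-944713 - 106) - 1*(-33007) = -944819 + 33007 = -911812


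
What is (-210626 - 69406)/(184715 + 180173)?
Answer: -35004/45611 ≈ -0.76745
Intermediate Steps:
(-210626 - 69406)/(184715 + 180173) = -280032/364888 = -280032*1/364888 = -35004/45611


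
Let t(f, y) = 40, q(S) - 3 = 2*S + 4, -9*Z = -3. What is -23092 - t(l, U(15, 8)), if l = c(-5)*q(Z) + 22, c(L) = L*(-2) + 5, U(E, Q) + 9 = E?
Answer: -23132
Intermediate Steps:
Z = 1/3 (Z = -1/9*(-3) = 1/3 ≈ 0.33333)
U(E, Q) = -9 + E
q(S) = 7 + 2*S (q(S) = 3 + (2*S + 4) = 3 + (4 + 2*S) = 7 + 2*S)
c(L) = 5 - 2*L (c(L) = -2*L + 5 = 5 - 2*L)
l = 137 (l = (5 - 2*(-5))*(7 + 2*(1/3)) + 22 = (5 + 10)*(7 + 2/3) + 22 = 15*(23/3) + 22 = 115 + 22 = 137)
-23092 - t(l, U(15, 8)) = -23092 - 1*40 = -23092 - 40 = -23132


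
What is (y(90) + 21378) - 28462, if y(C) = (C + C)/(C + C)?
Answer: -7083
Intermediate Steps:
y(C) = 1 (y(C) = (2*C)/((2*C)) = (2*C)*(1/(2*C)) = 1)
(y(90) + 21378) - 28462 = (1 + 21378) - 28462 = 21379 - 28462 = -7083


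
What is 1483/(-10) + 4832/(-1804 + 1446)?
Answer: -289617/1790 ≈ -161.80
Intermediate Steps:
1483/(-10) + 4832/(-1804 + 1446) = 1483*(-1/10) + 4832/(-358) = -1483/10 + 4832*(-1/358) = -1483/10 - 2416/179 = -289617/1790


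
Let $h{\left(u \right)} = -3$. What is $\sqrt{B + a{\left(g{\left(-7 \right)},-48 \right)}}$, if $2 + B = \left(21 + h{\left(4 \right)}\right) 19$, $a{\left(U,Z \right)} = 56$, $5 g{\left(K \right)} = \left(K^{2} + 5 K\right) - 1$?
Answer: $6 \sqrt{11} \approx 19.9$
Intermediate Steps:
$g{\left(K \right)} = - \frac{1}{5} + K + \frac{K^{2}}{5}$ ($g{\left(K \right)} = \frac{\left(K^{2} + 5 K\right) - 1}{5} = \frac{-1 + K^{2} + 5 K}{5} = - \frac{1}{5} + K + \frac{K^{2}}{5}$)
$B = 340$ ($B = -2 + \left(21 - 3\right) 19 = -2 + 18 \cdot 19 = -2 + 342 = 340$)
$\sqrt{B + a{\left(g{\left(-7 \right)},-48 \right)}} = \sqrt{340 + 56} = \sqrt{396} = 6 \sqrt{11}$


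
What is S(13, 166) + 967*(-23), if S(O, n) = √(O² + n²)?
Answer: -22241 + 5*√1109 ≈ -22075.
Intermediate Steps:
S(13, 166) + 967*(-23) = √(13² + 166²) + 967*(-23) = √(169 + 27556) - 22241 = √27725 - 22241 = 5*√1109 - 22241 = -22241 + 5*√1109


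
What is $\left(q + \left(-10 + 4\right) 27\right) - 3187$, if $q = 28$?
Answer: $-3321$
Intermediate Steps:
$\left(q + \left(-10 + 4\right) 27\right) - 3187 = \left(28 + \left(-10 + 4\right) 27\right) - 3187 = \left(28 - 162\right) - 3187 = -134 - 3187 = -3321$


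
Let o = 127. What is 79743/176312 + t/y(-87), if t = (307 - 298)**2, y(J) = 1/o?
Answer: 1813801287/176312 ≈ 10287.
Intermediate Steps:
y(J) = 1/127
t = 81 (t = 9**2 = 81)
79743/176312 + t/y(-87) = 79743/176312 + 81/(1/127) = 79743*(1/176312) + 81*127 = 79743/176312 + 10287 = 1813801287/176312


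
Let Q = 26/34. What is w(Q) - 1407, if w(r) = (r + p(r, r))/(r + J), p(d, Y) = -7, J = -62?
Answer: -1464581/1041 ≈ -1406.9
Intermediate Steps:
Q = 13/17 (Q = 26*(1/34) = 13/17 ≈ 0.76471)
w(r) = (-7 + r)/(-62 + r) (w(r) = (r - 7)/(r - 62) = (-7 + r)/(-62 + r))
w(Q) - 1407 = (-7 + 13/17)/(-62 + 13/17) - 1407 = -106/17/(-1041/17) - 1407 = -17/1041*(-106/17) - 1407 = 106/1041 - 1407 = -1464581/1041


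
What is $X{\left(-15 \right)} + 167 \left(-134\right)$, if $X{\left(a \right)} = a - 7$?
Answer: $-22400$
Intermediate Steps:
$X{\left(a \right)} = -7 + a$
$X{\left(-15 \right)} + 167 \left(-134\right) = \left(-7 - 15\right) + 167 \left(-134\right) = -22 - 22378 = -22400$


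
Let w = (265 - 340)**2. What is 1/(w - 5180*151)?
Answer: -1/776555 ≈ -1.2877e-6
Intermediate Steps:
w = 5625 (w = (-75)**2 = 5625)
1/(w - 5180*151) = 1/(5625 - 5180*151) = 1/(5625 - 782180) = 1/(-776555) = -1/776555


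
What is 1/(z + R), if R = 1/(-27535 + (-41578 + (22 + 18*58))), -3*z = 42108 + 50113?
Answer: -204141/6275362390 ≈ -3.2531e-5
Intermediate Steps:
z = -92221/3 (z = -(42108 + 50113)/3 = -1/3*92221 = -92221/3 ≈ -30740.)
R = -1/68047 (R = 1/(-27535 + (-41578 + (22 + 1044))) = 1/(-27535 + (-41578 + 1066)) = 1/(-27535 - 40512) = 1/(-68047) = -1/68047 ≈ -1.4696e-5)
1/(z + R) = 1/(-92221/3 - 1/68047) = 1/(-6275362390/204141) = -204141/6275362390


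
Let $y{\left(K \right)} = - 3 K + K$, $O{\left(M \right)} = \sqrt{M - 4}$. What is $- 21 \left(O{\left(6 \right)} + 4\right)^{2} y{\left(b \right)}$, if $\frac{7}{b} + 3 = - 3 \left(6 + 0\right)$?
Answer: $-252 - 112 \sqrt{2} \approx -410.39$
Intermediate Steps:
$O{\left(M \right)} = \sqrt{-4 + M}$
$b = - \frac{1}{3}$ ($b = \frac{7}{-3 - 3 \left(6 + 0\right)} = \frac{7}{-3 - 18} = \frac{7}{-21} = 7 \left(- \frac{1}{21}\right) = - \frac{1}{3} \approx -0.33333$)
$y{\left(K \right)} = - 2 K$
$- 21 \left(O{\left(6 \right)} + 4\right)^{2} y{\left(b \right)} = - 21 \left(\sqrt{-4 + 6} + 4\right)^{2} \left(\left(-2\right) \left(- \frac{1}{3}\right)\right) = - 21 \left(\sqrt{2} + 4\right)^{2} \cdot \frac{2}{3} = - 21 \left(4 + \sqrt{2}\right)^{2} \cdot \frac{2}{3} = - 14 \left(4 + \sqrt{2}\right)^{2}$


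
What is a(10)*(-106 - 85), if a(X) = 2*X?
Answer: -3820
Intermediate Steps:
a(10)*(-106 - 85) = (2*10)*(-106 - 85) = 20*(-191) = -3820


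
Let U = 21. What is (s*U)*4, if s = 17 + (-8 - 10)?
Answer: -84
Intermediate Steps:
s = -1 (s = 17 - 18 = -1)
(s*U)*4 = -1*21*4 = -21*4 = -84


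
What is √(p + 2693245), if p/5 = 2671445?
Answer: √16050470 ≈ 4006.3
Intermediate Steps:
p = 13357225 (p = 5*2671445 = 13357225)
√(p + 2693245) = √(13357225 + 2693245) = √16050470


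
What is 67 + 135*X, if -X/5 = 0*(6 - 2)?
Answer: 67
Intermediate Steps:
X = 0 (X = -0*(6 - 2) = -0*4 = -5*0 = 0)
67 + 135*X = 67 + 135*0 = 67 + 0 = 67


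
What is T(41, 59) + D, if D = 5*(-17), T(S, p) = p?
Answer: -26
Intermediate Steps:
D = -85
T(41, 59) + D = 59 - 85 = -26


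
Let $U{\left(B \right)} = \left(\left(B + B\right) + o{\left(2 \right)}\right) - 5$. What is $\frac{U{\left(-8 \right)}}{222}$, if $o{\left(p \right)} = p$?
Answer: $- \frac{19}{222} \approx -0.085586$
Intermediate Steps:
$U{\left(B \right)} = -3 + 2 B$ ($U{\left(B \right)} = \left(\left(B + B\right) + 2\right) - 5 = \left(2 B + 2\right) - 5 = \left(2 + 2 B\right) - 5 = -3 + 2 B$)
$\frac{U{\left(-8 \right)}}{222} = \frac{-3 + 2 \left(-8\right)}{222} = \left(-3 - 16\right) \frac{1}{222} = \left(-19\right) \frac{1}{222} = - \frac{19}{222}$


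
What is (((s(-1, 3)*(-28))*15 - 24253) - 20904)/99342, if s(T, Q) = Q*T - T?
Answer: -44317/99342 ≈ -0.44611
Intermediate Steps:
s(T, Q) = -T + Q*T
(((s(-1, 3)*(-28))*15 - 24253) - 20904)/99342 = (((-(-1 + 3)*(-28))*15 - 24253) - 20904)/99342 = (((-1*2*(-28))*15 - 24253) - 20904)*(1/99342) = ((-2*(-28)*15 - 24253) - 20904)*(1/99342) = ((56*15 - 24253) - 20904)*(1/99342) = ((840 - 24253) - 20904)*(1/99342) = (-23413 - 20904)*(1/99342) = -44317*1/99342 = -44317/99342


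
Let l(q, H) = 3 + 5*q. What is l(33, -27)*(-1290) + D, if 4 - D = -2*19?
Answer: -216678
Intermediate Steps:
D = 42 (D = 4 - (-2)*19 = 4 - 1*(-38) = 4 + 38 = 42)
l(33, -27)*(-1290) + D = (3 + 5*33)*(-1290) + 42 = (3 + 165)*(-1290) + 42 = 168*(-1290) + 42 = -216720 + 42 = -216678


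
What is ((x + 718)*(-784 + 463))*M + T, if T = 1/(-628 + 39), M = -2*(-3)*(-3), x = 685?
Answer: 4774748525/589 ≈ 8.1065e+6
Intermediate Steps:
M = -18 (M = 6*(-3) = -18)
T = -1/589 (T = 1/(-589) = -1/589 ≈ -0.0016978)
((x + 718)*(-784 + 463))*M + T = ((685 + 718)*(-784 + 463))*(-18) - 1/589 = (1403*(-321))*(-18) - 1/589 = -450363*(-18) - 1/589 = 8106534 - 1/589 = 4774748525/589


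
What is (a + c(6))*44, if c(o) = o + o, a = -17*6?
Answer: -3960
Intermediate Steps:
a = -102
c(o) = 2*o
(a + c(6))*44 = (-102 + 2*6)*44 = (-102 + 12)*44 = -90*44 = -3960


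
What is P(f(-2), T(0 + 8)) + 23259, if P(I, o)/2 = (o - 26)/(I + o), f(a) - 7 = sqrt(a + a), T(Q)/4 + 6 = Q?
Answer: 5325771/229 + 72*I/229 ≈ 23257.0 + 0.31441*I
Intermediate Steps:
T(Q) = -24 + 4*Q
f(a) = 7 + sqrt(2)*sqrt(a) (f(a) = 7 + sqrt(a + a) = 7 + sqrt(2*a) = 7 + sqrt(2)*sqrt(a))
P(I, o) = 2*(-26 + o)/(I + o) (P(I, o) = 2*((o - 26)/(I + o)) = 2*((-26 + o)/(I + o)) = 2*(-26 + o)/(I + o))
P(f(-2), T(0 + 8)) + 23259 = 2*(-26 + (-24 + 4*(0 + 8)))/((7 + sqrt(2)*sqrt(-2)) + (-24 + 4*(0 + 8))) + 23259 = 2*(-26 + (-24 + 4*8))/((7 + sqrt(2)*(I*sqrt(2))) + (-24 + 4*8)) + 23259 = 2*(-26 + (-24 + 32))/((7 + 2*I) + (-24 + 32)) + 23259 = 2*(-26 + 8)/((7 + 2*I) + 8) + 23259 = 2*(-18)/(15 + 2*I) + 23259 = 2*((15 - 2*I)/229)*(-18) + 23259 = (-540/229 + 72*I/229) + 23259 = 5325771/229 + 72*I/229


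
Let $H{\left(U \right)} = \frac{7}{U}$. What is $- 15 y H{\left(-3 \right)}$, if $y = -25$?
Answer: $-875$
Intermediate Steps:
$- 15 y H{\left(-3 \right)} = \left(-15\right) \left(-25\right) \frac{7}{-3} = 375 \cdot 7 \left(- \frac{1}{3}\right) = 375 \left(- \frac{7}{3}\right) = -875$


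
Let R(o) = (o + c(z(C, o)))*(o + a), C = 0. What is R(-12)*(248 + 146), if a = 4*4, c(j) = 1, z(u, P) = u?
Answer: -17336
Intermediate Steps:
a = 16
R(o) = (1 + o)*(16 + o) (R(o) = (o + 1)*(o + 16) = (1 + o)*(16 + o))
R(-12)*(248 + 146) = (16 + (-12)² + 17*(-12))*(248 + 146) = (16 + 144 - 204)*394 = -44*394 = -17336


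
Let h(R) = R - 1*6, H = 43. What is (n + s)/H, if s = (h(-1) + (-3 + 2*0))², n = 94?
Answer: 194/43 ≈ 4.5116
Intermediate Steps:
h(R) = -6 + R (h(R) = R - 6 = -6 + R)
s = 100 (s = ((-6 - 1) + (-3 + 2*0))² = (-7 + (-3 + 0))² = (-7 - 3)² = (-10)² = 100)
(n + s)/H = (94 + 100)/43 = (1/43)*194 = 194/43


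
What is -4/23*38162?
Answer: -152648/23 ≈ -6636.9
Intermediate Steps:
-4/23*38162 = -152648/23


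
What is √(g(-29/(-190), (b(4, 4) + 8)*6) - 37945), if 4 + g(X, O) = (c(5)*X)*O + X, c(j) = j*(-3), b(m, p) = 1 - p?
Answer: I*√1372432890/190 ≈ 194.98*I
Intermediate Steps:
c(j) = -3*j
g(X, O) = -4 + X - 15*O*X (g(X, O) = -4 + (((-3*5)*X)*O + X) = -4 + ((-15*X)*O + X) = -4 + (-15*O*X + X) = -4 + (X - 15*O*X) = -4 + X - 15*O*X)
√(g(-29/(-190), (b(4, 4) + 8)*6) - 37945) = √((-4 - 29/(-190) - 15*((1 - 1*4) + 8)*6*(-29/(-190))) - 37945) = √((-4 - 29*(-1/190) - 15*((1 - 4) + 8)*6*(-29*(-1/190))) - 37945) = √((-4 + 29/190 - 15*(-3 + 8)*6*29/190) - 37945) = √((-4 + 29/190 - 15*5*6*29/190) - 37945) = √((-4 + 29/190 - 15*30*29/190) - 37945) = √((-4 + 29/190 - 1305/19) - 37945) = √(-13781/190 - 37945) = √(-7223331/190) = I*√1372432890/190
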